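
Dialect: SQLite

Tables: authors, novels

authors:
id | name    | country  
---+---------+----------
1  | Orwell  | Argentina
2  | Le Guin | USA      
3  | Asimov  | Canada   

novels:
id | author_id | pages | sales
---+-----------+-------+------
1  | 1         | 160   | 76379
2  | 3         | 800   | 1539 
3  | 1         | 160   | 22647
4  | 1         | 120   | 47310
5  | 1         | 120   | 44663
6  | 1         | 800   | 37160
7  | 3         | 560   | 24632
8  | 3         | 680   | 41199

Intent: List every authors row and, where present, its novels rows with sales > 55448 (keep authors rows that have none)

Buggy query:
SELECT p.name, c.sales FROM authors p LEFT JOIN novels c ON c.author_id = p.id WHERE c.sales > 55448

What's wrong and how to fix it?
Bug: A WHERE condition on the right-hand table after LEFT JOIN drops unmatched parents

Fix: Move the right-table condition into the ON clause so unmatched parents are kept

Corrected query:
SELECT p.name, c.sales FROM authors p LEFT JOIN novels c ON c.author_id = p.id AND c.sales > 55448

Result:
name    | sales
--------+------
Orwell  | 76379
Le Guin | NULL 
Asimov  | NULL 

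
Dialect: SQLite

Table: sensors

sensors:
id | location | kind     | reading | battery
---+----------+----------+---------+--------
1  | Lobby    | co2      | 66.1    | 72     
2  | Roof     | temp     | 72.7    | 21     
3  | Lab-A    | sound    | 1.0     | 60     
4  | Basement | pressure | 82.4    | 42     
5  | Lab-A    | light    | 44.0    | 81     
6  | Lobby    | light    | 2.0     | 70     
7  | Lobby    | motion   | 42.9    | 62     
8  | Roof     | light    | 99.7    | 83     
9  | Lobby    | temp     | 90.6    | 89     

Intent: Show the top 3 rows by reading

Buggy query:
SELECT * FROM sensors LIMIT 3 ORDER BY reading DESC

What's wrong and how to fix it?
Bug: LIMIT must come after ORDER BY

Fix: Sort with ORDER BY, then apply LIMIT

Corrected query:
SELECT * FROM sensors ORDER BY reading DESC LIMIT 3

Result:
id | location | kind     | reading | battery
---+----------+----------+---------+--------
8  | Roof     | light    | 99.7    | 83     
9  | Lobby    | temp     | 90.6    | 89     
4  | Basement | pressure | 82.4    | 42     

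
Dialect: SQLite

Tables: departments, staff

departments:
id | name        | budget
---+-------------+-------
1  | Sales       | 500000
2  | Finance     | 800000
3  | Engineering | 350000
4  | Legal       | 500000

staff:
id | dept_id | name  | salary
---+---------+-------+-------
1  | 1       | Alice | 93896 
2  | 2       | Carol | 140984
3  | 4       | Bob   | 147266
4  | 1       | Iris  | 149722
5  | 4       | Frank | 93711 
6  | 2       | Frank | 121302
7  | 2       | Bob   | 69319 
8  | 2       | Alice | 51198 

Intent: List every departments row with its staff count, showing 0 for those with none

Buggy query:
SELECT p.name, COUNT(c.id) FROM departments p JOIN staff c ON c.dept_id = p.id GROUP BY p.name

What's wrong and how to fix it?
Bug: INNER JOIN drops departments rows that have no matching staff rows

Fix: Switch to LEFT JOIN to retain unmatched parent rows

Corrected query:
SELECT p.name, COUNT(c.id) FROM departments p LEFT JOIN staff c ON c.dept_id = p.id GROUP BY p.name

Result:
name        | COUNT(c.id)
------------+------------
Engineering | 0          
Finance     | 4          
Legal       | 2          
Sales       | 2          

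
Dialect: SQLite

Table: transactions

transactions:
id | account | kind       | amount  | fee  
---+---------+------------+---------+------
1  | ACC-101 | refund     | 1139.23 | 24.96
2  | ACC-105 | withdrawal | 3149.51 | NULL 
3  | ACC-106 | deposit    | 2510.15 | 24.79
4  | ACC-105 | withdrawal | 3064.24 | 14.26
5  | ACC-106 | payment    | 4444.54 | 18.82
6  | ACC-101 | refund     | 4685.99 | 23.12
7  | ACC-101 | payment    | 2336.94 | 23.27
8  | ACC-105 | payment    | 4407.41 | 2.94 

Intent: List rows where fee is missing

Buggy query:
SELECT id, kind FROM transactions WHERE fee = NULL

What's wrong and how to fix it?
Bug: Comparing to NULL with '=' never matches; NULL = NULL is unknown, not true

Fix: Replace '= NULL' with 'IS NULL'

Corrected query:
SELECT id, kind FROM transactions WHERE fee IS NULL

Result:
id | kind      
---+-----------
2  | withdrawal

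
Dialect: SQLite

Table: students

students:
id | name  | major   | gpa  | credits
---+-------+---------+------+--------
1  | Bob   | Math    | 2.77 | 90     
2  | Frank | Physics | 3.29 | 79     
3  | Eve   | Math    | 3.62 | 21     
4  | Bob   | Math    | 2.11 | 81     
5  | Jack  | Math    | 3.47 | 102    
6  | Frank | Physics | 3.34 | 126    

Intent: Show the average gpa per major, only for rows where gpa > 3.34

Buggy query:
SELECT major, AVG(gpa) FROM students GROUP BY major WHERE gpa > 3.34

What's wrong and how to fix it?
Bug: Row-level WHERE must come before GROUP BY in the clause order

Fix: Place WHERE between FROM and GROUP BY

Corrected query:
SELECT major, AVG(gpa) FROM students WHERE gpa > 3.34 GROUP BY major

Result:
major | AVG(gpa)
------+---------
Math  | 3.545   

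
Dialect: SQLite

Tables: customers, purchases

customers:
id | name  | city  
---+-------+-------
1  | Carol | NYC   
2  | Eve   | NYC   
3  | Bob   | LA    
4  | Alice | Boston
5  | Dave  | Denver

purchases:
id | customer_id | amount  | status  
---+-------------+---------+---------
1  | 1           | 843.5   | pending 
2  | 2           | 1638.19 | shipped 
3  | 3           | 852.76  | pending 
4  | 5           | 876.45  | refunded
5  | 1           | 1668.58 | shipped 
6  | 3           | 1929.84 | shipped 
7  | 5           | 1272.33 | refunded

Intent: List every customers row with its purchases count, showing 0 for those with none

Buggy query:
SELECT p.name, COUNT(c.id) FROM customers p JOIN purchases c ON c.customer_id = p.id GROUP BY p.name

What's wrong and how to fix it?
Bug: INNER JOIN drops customers rows that have no matching purchases rows

Fix: Switch to LEFT JOIN to retain unmatched parent rows

Corrected query:
SELECT p.name, COUNT(c.id) FROM customers p LEFT JOIN purchases c ON c.customer_id = p.id GROUP BY p.name

Result:
name  | COUNT(c.id)
------+------------
Alice | 0          
Bob   | 2          
Carol | 2          
Dave  | 2          
Eve   | 1          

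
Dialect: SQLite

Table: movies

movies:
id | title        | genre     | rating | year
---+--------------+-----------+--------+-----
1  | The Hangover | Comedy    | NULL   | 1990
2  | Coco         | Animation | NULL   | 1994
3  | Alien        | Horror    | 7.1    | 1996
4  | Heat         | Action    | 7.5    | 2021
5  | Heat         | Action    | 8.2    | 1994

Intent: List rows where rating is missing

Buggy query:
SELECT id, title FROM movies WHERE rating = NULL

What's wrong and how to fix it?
Bug: '= NULL' is always unknown in SQL three-valued logic, so no rows match

Fix: Replace '= NULL' with 'IS NULL'

Corrected query:
SELECT id, title FROM movies WHERE rating IS NULL

Result:
id | title       
---+-------------
1  | The Hangover
2  | Coco        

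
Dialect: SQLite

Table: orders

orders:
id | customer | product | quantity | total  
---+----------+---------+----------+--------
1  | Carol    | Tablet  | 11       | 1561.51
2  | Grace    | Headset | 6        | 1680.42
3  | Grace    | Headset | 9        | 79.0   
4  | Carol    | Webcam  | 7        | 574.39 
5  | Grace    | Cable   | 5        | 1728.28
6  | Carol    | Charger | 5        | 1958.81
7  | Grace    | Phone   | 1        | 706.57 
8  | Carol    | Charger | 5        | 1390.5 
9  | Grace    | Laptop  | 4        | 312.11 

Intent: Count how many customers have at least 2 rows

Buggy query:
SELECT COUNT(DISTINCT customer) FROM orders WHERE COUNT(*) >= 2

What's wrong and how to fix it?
Bug: COUNT(*) cannot appear in WHERE; the per-group count doesn't exist yet

Fix: Group first with HAVING COUNT(*) >= 2, then COUNT the resulting groups

Corrected query:
SELECT COUNT(*) FROM (SELECT customer FROM orders GROUP BY customer HAVING COUNT(*) >= 2)

Result:
COUNT(*)
--------
2       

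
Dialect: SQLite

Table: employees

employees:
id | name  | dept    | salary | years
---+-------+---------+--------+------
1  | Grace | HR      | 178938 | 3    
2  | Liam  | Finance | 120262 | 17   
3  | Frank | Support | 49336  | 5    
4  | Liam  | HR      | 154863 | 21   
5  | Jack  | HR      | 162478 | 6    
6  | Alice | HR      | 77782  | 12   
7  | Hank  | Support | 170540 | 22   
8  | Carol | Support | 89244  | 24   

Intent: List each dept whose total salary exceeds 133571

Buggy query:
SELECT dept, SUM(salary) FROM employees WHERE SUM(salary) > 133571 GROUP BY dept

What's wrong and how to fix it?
Bug: SUM(salary) is an aggregate, but WHERE filters rows before aggregation

Fix: Use HAVING (which filters groups after aggregation) instead of WHERE

Corrected query:
SELECT dept, SUM(salary) FROM employees GROUP BY dept HAVING SUM(salary) > 133571

Result:
dept    | SUM(salary)
--------+------------
HR      | 574061     
Support | 309120     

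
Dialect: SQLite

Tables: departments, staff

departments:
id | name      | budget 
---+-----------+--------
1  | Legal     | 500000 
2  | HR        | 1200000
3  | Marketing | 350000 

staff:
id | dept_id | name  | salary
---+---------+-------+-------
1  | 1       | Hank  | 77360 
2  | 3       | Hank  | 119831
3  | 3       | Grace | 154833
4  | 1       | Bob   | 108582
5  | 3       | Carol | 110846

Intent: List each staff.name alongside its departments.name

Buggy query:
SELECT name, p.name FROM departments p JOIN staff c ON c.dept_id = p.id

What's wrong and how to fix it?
Bug: Both tables have a 'name' column; the unqualified reference is ambiguous

Fix: Qualify the column with its table alias (c.name)

Corrected query:
SELECT c.name, p.name FROM departments p JOIN staff c ON c.dept_id = p.id

Result:
name  | name     
------+----------
Hank  | Legal    
Hank  | Marketing
Grace | Marketing
Bob   | Legal    
Carol | Marketing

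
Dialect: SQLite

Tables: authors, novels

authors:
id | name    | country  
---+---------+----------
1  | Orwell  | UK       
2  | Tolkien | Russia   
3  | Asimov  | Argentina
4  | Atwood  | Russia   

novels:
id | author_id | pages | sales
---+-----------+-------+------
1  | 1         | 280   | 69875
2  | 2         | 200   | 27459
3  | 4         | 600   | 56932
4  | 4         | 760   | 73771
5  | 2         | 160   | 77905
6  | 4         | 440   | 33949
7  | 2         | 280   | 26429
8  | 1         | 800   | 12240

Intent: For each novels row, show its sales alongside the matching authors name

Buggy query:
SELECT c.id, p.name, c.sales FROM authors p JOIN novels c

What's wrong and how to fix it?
Bug: Missing join condition: each novels row is matched to all authors rows instead of just its own

Fix: Add ON c.author_id = p.id to the JOIN

Corrected query:
SELECT c.id, p.name, c.sales FROM authors p JOIN novels c ON c.author_id = p.id

Result:
id | name    | sales
---+---------+------
1  | Orwell  | 69875
2  | Tolkien | 27459
3  | Atwood  | 56932
4  | Atwood  | 73771
5  | Tolkien | 77905
6  | Atwood  | 33949
7  | Tolkien | 26429
8  | Orwell  | 12240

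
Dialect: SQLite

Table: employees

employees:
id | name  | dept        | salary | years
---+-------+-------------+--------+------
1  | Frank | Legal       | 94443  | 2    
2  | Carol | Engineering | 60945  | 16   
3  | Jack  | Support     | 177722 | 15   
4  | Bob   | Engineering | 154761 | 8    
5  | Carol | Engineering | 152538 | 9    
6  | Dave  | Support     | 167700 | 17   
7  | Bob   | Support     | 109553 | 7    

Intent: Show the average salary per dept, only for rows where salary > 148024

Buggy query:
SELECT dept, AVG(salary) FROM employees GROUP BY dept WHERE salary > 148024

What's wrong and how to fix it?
Bug: Row-level WHERE must come before GROUP BY in the clause order

Fix: Place WHERE between FROM and GROUP BY

Corrected query:
SELECT dept, AVG(salary) FROM employees WHERE salary > 148024 GROUP BY dept

Result:
dept        | AVG(salary)
------------+------------
Engineering | 153649.5   
Support     | 172711     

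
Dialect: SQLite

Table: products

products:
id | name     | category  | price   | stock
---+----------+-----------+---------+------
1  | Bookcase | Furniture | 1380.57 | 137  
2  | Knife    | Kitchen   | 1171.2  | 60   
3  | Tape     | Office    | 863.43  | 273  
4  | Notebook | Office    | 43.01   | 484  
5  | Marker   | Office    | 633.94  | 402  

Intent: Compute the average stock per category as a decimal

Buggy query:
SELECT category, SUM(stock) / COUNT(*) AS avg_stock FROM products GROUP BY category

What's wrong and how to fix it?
Bug: SUM(stock) and COUNT(*) are both integers; the division truncates the fractional part

Fix: Cast one side to REAL so the division keeps the fractional part

Corrected query:
SELECT category, SUM(stock) * 1.0 / COUNT(*) AS avg_stock FROM products GROUP BY category

Result:
category  | avg_stock 
----------+-----------
Furniture | 137       
Kitchen   | 60        
Office    | 386.333333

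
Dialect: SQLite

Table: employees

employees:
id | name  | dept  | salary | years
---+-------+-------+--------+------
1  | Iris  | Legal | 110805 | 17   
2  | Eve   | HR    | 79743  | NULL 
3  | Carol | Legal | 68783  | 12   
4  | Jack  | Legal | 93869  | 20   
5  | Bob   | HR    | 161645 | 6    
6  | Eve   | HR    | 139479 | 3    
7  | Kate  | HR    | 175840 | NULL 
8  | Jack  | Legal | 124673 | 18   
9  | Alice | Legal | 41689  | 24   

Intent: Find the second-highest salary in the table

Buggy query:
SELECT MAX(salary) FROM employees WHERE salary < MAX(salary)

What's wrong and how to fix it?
Bug: MAX(salary) on the right of the comparison is an aggregate-in-WHERE error

Fix: Compute the overall MAX in a subquery, then take MAX of rows below it

Corrected query:
SELECT MAX(salary) FROM employees WHERE salary < (SELECT MAX(salary) FROM employees)

Result:
MAX(salary)
-----------
161645     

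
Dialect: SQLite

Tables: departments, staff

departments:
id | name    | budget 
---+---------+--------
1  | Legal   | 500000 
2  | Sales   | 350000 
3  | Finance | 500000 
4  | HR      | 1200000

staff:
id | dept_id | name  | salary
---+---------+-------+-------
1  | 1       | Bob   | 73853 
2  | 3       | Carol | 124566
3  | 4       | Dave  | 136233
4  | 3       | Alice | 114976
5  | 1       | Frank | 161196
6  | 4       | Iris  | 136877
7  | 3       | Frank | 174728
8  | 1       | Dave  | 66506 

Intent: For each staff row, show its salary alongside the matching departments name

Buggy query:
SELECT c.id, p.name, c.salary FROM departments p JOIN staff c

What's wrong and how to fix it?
Bug: Missing join condition: each staff row is matched to all departments rows instead of just its own

Fix: Add ON c.dept_id = p.id to the JOIN

Corrected query:
SELECT c.id, p.name, c.salary FROM departments p JOIN staff c ON c.dept_id = p.id

Result:
id | name    | salary
---+---------+-------
1  | Legal   | 73853 
2  | Finance | 124566
3  | HR      | 136233
4  | Finance | 114976
5  | Legal   | 161196
6  | HR      | 136877
7  | Finance | 174728
8  | Legal   | 66506 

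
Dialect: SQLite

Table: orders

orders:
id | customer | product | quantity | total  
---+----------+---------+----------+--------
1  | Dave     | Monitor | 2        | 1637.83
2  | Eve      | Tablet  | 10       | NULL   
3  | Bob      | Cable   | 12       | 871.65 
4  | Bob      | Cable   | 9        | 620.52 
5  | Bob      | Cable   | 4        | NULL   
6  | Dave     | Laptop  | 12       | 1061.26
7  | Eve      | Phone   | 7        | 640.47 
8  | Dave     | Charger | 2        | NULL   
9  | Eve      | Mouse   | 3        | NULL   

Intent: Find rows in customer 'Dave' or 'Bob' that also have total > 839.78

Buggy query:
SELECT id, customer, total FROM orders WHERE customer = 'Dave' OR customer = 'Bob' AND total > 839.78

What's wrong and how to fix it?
Bug: AND binds tighter than OR, so this parses as customer = 'Dave' OR (customer = 'Bob' AND total > 839.78)

Fix: Add parentheses around the OR so the AND applies to both alternatives

Corrected query:
SELECT id, customer, total FROM orders WHERE (customer = 'Dave' OR customer = 'Bob') AND total > 839.78

Result:
id | customer | total  
---+----------+--------
1  | Dave     | 1637.83
3  | Bob      | 871.65 
6  | Dave     | 1061.26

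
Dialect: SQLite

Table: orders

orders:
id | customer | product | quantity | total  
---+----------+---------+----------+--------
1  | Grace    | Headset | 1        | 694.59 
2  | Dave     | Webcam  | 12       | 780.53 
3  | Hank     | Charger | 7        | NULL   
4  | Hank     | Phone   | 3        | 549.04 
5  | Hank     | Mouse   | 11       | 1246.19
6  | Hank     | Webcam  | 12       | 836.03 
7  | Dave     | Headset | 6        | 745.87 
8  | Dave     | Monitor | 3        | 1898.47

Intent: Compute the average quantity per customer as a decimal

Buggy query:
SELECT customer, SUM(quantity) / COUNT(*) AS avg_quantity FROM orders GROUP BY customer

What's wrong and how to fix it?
Bug: Both operands are integers, so '/' performs integer division and truncates

Fix: Cast one side to REAL so the division keeps the fractional part

Corrected query:
SELECT customer, SUM(quantity) * 1.0 / COUNT(*) AS avg_quantity FROM orders GROUP BY customer

Result:
customer | avg_quantity
---------+-------------
Dave     | 7           
Grace    | 1           
Hank     | 8.25        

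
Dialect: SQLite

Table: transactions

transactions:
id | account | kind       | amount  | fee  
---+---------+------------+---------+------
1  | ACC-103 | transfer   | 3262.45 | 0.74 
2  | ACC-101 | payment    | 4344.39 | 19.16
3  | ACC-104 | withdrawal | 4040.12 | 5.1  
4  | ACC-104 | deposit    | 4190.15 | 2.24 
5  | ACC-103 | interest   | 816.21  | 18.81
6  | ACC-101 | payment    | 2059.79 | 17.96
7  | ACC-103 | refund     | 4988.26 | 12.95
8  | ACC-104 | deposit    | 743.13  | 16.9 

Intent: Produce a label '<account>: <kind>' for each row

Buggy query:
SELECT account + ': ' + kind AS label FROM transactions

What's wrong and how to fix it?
Bug: '+' is numeric addition; on text columns SQLite converts them to 0 instead of concatenating

Fix: Use the || operator for string concatenation

Corrected query:
SELECT account || ': ' || kind AS label FROM transactions

Result:
label              
-------------------
ACC-103: transfer  
ACC-101: payment   
ACC-104: withdrawal
ACC-104: deposit   
ACC-103: interest  
ACC-101: payment   
ACC-103: refund    
ACC-104: deposit   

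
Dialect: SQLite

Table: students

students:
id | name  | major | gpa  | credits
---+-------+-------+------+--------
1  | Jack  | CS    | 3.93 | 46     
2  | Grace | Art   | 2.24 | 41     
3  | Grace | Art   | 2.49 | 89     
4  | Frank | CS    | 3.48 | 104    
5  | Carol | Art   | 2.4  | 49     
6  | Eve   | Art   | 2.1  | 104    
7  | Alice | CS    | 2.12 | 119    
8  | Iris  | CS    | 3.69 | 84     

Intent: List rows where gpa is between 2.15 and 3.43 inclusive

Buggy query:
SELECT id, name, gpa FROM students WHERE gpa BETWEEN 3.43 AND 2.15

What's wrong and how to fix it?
Bug: The bounds are reversed; BETWEEN a AND b requires a <= b to match anything

Fix: Write BETWEEN 2.15 AND 3.43

Corrected query:
SELECT id, name, gpa FROM students WHERE gpa BETWEEN 2.15 AND 3.43

Result:
id | name  | gpa 
---+-------+-----
2  | Grace | 2.24
3  | Grace | 2.49
5  | Carol | 2.4 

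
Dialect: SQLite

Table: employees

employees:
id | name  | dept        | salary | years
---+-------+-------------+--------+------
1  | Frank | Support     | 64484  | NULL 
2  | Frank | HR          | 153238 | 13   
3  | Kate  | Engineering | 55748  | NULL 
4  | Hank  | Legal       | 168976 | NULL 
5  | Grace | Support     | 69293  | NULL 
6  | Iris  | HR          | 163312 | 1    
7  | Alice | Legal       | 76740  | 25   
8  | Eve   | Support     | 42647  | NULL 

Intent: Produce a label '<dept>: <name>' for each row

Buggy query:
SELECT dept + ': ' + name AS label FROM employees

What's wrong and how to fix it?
Bug: SQLite uses || for string concatenation; + coerces text to numbers (yielding 0)

Fix: Replace + with || to concatenate text

Corrected query:
SELECT dept || ': ' || name AS label FROM employees

Result:
label            
-----------------
Support: Frank   
HR: Frank        
Engineering: Kate
Legal: Hank      
Support: Grace   
HR: Iris         
Legal: Alice     
Support: Eve     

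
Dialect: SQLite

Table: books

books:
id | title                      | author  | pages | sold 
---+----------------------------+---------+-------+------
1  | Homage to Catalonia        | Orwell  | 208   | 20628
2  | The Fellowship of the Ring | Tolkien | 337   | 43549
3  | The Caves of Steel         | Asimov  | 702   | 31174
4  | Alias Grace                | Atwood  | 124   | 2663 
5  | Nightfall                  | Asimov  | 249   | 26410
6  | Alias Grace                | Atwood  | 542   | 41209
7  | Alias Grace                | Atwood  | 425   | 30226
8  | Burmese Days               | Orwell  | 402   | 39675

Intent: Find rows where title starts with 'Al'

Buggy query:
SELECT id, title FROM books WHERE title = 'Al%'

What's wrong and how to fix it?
Bug: Wildcards only work with LIKE; '=' treats '%' as a literal character

Fix: Replace '=' with LIKE so 'Al%' is treated as a pattern

Corrected query:
SELECT id, title FROM books WHERE title LIKE 'Al%'

Result:
id | title      
---+------------
4  | Alias Grace
6  | Alias Grace
7  | Alias Grace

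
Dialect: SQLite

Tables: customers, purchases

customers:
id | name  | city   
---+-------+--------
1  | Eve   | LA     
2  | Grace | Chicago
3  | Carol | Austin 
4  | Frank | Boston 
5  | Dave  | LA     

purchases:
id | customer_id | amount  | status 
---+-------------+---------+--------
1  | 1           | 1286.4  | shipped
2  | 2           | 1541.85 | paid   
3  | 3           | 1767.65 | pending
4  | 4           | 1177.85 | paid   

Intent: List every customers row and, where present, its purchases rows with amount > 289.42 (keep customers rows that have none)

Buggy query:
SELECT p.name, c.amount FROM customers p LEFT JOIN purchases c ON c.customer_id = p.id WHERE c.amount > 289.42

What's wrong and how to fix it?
Bug: A WHERE condition on the right-hand table after LEFT JOIN drops unmatched parents

Fix: Move the right-table condition into the ON clause so unmatched parents are kept

Corrected query:
SELECT p.name, c.amount FROM customers p LEFT JOIN purchases c ON c.customer_id = p.id AND c.amount > 289.42

Result:
name  | amount 
------+--------
Eve   | 1286.4 
Grace | 1541.85
Carol | 1767.65
Frank | 1177.85
Dave  | NULL   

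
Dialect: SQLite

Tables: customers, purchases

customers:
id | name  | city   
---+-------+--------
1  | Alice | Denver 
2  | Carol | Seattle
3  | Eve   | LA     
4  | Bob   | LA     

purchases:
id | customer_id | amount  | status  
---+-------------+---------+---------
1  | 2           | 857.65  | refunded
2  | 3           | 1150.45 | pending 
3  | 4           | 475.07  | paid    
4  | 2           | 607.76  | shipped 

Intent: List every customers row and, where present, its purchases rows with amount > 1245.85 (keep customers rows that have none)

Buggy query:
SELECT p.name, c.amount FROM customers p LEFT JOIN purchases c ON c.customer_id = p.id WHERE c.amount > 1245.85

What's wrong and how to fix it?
Bug: A WHERE condition on the right-hand table after LEFT JOIN drops unmatched parents

Fix: Put 'c.amount > 1245.85' in the JOIN's ON clause instead of WHERE

Corrected query:
SELECT p.name, c.amount FROM customers p LEFT JOIN purchases c ON c.customer_id = p.id AND c.amount > 1245.85

Result:
name  | amount
------+-------
Alice | NULL  
Carol | NULL  
Eve   | NULL  
Bob   | NULL  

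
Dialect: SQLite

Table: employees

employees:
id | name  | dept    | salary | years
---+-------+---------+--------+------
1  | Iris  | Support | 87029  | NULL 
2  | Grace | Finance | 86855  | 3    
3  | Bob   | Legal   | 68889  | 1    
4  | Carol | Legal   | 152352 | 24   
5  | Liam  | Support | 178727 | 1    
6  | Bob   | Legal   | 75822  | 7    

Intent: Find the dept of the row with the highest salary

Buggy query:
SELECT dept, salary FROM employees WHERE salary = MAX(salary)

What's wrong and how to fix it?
Bug: WHERE is evaluated per row; an aggregate over the whole table isn't defined there

Fix: Wrap MAX in a scalar subquery so WHERE compares against a single value

Corrected query:
SELECT dept, salary FROM employees WHERE salary = (SELECT MAX(salary) FROM employees)

Result:
dept    | salary
--------+-------
Support | 178727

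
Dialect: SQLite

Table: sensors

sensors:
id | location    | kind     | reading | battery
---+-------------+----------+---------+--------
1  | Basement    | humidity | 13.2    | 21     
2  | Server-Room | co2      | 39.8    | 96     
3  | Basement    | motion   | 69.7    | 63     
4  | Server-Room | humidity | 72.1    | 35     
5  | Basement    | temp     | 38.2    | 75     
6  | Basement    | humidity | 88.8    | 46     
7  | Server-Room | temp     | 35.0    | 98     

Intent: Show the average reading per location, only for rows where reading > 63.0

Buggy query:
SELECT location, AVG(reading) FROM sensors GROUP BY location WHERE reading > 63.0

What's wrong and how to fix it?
Bug: WHERE cannot follow GROUP BY

Fix: Move the WHERE clause before GROUP BY

Corrected query:
SELECT location, AVG(reading) FROM sensors WHERE reading > 63.0 GROUP BY location

Result:
location    | AVG(reading)
------------+-------------
Basement    | 79.25       
Server-Room | 72.1        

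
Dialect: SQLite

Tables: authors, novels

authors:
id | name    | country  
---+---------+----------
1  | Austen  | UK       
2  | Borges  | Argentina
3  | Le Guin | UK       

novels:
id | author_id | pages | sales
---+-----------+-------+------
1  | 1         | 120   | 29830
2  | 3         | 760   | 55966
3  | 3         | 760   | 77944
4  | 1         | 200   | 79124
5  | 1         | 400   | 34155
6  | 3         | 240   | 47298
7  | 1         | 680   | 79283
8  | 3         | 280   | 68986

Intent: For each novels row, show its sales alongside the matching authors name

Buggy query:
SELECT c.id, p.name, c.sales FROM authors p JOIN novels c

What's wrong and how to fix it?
Bug: Missing join condition: each novels row is matched to all authors rows instead of just its own

Fix: Specify the join condition linking the foreign key to the parent id

Corrected query:
SELECT c.id, p.name, c.sales FROM authors p JOIN novels c ON c.author_id = p.id

Result:
id | name    | sales
---+---------+------
1  | Austen  | 29830
2  | Le Guin | 55966
3  | Le Guin | 77944
4  | Austen  | 79124
5  | Austen  | 34155
6  | Le Guin | 47298
7  | Austen  | 79283
8  | Le Guin | 68986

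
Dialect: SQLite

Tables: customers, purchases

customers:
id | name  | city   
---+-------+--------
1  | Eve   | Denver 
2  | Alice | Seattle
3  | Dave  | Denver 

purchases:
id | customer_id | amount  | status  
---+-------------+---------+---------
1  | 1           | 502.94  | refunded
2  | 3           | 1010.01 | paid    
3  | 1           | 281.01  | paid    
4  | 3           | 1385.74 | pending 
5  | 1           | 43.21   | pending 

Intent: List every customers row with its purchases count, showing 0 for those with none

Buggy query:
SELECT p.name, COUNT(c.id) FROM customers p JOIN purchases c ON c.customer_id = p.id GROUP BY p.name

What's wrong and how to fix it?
Bug: INNER JOIN drops customers rows that have no matching purchases rows

Fix: Use LEFT JOIN so parents without children still appear (COUNT(c.id) gives 0)

Corrected query:
SELECT p.name, COUNT(c.id) FROM customers p LEFT JOIN purchases c ON c.customer_id = p.id GROUP BY p.name

Result:
name  | COUNT(c.id)
------+------------
Alice | 0          
Dave  | 2          
Eve   | 3          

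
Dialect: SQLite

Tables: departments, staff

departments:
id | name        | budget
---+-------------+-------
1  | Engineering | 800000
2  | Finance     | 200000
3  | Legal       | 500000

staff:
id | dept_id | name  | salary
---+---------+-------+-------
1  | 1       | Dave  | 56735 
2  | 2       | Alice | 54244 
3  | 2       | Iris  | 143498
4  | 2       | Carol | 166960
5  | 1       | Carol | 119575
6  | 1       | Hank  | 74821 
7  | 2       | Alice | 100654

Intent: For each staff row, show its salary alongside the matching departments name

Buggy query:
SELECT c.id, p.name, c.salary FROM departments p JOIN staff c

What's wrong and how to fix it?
Bug: Missing join condition: each staff row is matched to all departments rows instead of just its own

Fix: Specify the join condition linking the foreign key to the parent id

Corrected query:
SELECT c.id, p.name, c.salary FROM departments p JOIN staff c ON c.dept_id = p.id

Result:
id | name        | salary
---+-------------+-------
1  | Engineering | 56735 
2  | Finance     | 54244 
3  | Finance     | 143498
4  | Finance     | 166960
5  | Engineering | 119575
6  | Engineering | 74821 
7  | Finance     | 100654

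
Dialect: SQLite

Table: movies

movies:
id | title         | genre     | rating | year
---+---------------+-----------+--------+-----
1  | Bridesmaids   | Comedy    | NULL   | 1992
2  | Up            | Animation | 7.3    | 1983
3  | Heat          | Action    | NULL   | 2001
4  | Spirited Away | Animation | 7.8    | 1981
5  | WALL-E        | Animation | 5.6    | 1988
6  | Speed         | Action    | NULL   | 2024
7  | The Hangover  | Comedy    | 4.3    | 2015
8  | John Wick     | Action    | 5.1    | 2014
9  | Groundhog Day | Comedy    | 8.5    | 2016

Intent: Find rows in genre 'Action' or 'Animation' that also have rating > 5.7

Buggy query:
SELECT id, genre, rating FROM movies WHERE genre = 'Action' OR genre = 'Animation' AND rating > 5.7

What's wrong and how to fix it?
Bug: Without parentheses, AND is evaluated before OR, so the rating filter only applies to the 'Animation' branch

Fix: Add parentheses around the OR so the AND applies to both alternatives

Corrected query:
SELECT id, genre, rating FROM movies WHERE (genre = 'Action' OR genre = 'Animation') AND rating > 5.7

Result:
id | genre     | rating
---+-----------+-------
2  | Animation | 7.3   
4  | Animation | 7.8   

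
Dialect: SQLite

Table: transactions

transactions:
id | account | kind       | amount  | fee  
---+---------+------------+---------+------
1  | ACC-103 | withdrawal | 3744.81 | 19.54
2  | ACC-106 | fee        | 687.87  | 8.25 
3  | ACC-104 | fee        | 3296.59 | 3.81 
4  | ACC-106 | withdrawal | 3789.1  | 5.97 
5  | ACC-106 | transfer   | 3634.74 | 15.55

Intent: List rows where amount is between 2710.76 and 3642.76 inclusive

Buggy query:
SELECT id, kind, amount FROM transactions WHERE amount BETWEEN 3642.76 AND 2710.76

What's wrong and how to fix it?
Bug: BETWEEN expects the lower bound first; with 3642.76 AND 2710.76 the range is empty

Fix: Swap the bounds so the smaller value comes first

Corrected query:
SELECT id, kind, amount FROM transactions WHERE amount BETWEEN 2710.76 AND 3642.76

Result:
id | kind     | amount 
---+----------+--------
3  | fee      | 3296.59
5  | transfer | 3634.74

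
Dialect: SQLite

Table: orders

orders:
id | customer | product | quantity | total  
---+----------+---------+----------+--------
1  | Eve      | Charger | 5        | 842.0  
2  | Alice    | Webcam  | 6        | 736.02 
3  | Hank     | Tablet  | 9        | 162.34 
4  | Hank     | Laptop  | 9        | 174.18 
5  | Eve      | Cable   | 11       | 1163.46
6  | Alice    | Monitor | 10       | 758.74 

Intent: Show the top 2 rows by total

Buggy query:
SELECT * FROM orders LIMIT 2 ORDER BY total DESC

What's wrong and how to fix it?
Bug: ORDER BY cannot follow LIMIT; LIMIT is the final clause

Fix: Sort with ORDER BY, then apply LIMIT

Corrected query:
SELECT * FROM orders ORDER BY total DESC LIMIT 2

Result:
id | customer | product | quantity | total  
---+----------+---------+----------+--------
5  | Eve      | Cable   | 11       | 1163.46
1  | Eve      | Charger | 5        | 842    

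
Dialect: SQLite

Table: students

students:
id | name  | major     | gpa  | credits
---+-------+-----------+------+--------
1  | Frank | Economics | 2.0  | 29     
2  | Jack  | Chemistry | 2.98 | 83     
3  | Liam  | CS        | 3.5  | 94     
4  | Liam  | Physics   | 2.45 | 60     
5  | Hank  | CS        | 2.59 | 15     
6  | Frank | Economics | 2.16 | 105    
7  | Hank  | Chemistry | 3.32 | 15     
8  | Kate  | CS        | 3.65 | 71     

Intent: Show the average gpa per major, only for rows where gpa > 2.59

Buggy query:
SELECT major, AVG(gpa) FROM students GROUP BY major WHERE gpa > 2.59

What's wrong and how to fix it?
Bug: Row-level WHERE must come before GROUP BY in the clause order

Fix: Move the WHERE clause before GROUP BY

Corrected query:
SELECT major, AVG(gpa) FROM students WHERE gpa > 2.59 GROUP BY major

Result:
major     | AVG(gpa)
----------+---------
CS        | 3.575   
Chemistry | 3.15    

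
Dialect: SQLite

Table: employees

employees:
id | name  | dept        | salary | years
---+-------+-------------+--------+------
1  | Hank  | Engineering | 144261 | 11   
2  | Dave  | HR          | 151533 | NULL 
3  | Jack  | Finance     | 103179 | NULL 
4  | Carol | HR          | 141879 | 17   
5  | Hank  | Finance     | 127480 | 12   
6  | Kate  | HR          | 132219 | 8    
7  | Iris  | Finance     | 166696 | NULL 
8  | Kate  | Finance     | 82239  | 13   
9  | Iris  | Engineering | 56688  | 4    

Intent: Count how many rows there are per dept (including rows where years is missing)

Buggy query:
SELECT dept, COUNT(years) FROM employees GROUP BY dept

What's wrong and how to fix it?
Bug: COUNT(column) counts non-NULL values only; rows with NULL years aren't counted

Fix: Replace COUNT(years) with COUNT(*)

Corrected query:
SELECT dept, COUNT(*) FROM employees GROUP BY dept

Result:
dept        | COUNT(*)
------------+---------
Engineering | 2       
Finance     | 4       
HR          | 3       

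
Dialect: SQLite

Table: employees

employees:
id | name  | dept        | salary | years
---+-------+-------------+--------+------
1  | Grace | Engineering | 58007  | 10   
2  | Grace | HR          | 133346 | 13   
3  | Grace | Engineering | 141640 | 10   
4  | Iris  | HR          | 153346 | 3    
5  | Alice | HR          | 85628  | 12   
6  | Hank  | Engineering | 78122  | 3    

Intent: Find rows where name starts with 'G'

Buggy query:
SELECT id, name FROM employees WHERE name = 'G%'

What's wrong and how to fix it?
Bug: Wildcards only work with LIKE; '=' treats '%' as a literal character

Fix: Use LIKE for wildcard pattern matching

Corrected query:
SELECT id, name FROM employees WHERE name LIKE 'G%'

Result:
id | name 
---+------
1  | Grace
2  | Grace
3  | Grace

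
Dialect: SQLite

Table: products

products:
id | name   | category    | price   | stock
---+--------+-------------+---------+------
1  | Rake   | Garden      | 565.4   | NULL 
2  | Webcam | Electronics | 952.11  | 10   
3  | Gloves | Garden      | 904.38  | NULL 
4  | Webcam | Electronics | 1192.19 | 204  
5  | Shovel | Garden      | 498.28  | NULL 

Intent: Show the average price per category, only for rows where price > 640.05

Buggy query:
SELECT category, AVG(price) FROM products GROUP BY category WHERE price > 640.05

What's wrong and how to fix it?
Bug: WHERE cannot follow GROUP BY

Fix: Move the WHERE clause before GROUP BY

Corrected query:
SELECT category, AVG(price) FROM products WHERE price > 640.05 GROUP BY category

Result:
category    | AVG(price)
------------+-----------
Electronics | 1072.15   
Garden      | 904.38    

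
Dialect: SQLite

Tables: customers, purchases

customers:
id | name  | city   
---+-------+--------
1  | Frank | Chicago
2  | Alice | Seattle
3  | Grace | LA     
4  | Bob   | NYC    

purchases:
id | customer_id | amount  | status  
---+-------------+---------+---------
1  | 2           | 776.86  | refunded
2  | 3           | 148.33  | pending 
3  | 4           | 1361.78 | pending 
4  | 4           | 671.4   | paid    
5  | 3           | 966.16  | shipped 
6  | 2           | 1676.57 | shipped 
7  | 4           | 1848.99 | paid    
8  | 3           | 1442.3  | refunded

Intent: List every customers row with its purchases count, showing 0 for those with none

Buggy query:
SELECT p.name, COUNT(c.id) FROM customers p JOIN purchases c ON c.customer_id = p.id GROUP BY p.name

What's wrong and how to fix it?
Bug: An inner join excludes parents with zero children

Fix: Switch to LEFT JOIN to retain unmatched parent rows

Corrected query:
SELECT p.name, COUNT(c.id) FROM customers p LEFT JOIN purchases c ON c.customer_id = p.id GROUP BY p.name

Result:
name  | COUNT(c.id)
------+------------
Alice | 2          
Bob   | 3          
Frank | 0          
Grace | 3          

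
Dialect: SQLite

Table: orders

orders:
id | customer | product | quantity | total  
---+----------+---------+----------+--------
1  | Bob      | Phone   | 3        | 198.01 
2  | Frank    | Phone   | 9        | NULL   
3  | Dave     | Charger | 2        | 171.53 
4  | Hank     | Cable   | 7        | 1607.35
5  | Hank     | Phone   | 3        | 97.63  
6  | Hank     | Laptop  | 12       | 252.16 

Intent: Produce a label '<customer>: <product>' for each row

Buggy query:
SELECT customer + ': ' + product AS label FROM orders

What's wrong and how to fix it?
Bug: '+' is numeric addition; on text columns SQLite converts them to 0 instead of concatenating

Fix: Use the || operator for string concatenation

Corrected query:
SELECT customer || ': ' || product AS label FROM orders

Result:
label        
-------------
Bob: Phone   
Frank: Phone 
Dave: Charger
Hank: Cable  
Hank: Phone  
Hank: Laptop 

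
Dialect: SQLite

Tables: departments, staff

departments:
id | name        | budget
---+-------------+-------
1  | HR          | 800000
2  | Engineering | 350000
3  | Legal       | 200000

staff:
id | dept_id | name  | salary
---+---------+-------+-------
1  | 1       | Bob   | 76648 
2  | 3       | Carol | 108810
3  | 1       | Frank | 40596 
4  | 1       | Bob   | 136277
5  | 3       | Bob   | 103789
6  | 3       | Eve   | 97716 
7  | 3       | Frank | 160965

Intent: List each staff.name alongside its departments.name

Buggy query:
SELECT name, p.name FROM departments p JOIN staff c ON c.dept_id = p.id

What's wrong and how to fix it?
Bug: Both tables have a 'name' column; the unqualified reference is ambiguous

Fix: Prefix ambiguous columns with the table alias

Corrected query:
SELECT c.name, p.name FROM departments p JOIN staff c ON c.dept_id = p.id

Result:
name  | name 
------+------
Bob   | HR   
Carol | Legal
Frank | HR   
Bob   | HR   
Bob   | Legal
Eve   | Legal
Frank | Legal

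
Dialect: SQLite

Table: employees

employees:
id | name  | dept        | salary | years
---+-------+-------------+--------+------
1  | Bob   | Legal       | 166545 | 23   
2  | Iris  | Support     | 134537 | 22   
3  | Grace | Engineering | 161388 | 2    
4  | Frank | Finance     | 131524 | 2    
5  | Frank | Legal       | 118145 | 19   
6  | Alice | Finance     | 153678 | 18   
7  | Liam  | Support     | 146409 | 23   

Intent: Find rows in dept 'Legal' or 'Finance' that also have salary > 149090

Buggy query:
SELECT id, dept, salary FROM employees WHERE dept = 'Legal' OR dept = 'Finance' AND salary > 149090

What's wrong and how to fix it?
Bug: Without parentheses, AND is evaluated before OR, so the salary filter only applies to the 'Finance' branch

Fix: Add parentheses around the OR so the AND applies to both alternatives

Corrected query:
SELECT id, dept, salary FROM employees WHERE (dept = 'Legal' OR dept = 'Finance') AND salary > 149090

Result:
id | dept    | salary
---+---------+-------
1  | Legal   | 166545
6  | Finance | 153678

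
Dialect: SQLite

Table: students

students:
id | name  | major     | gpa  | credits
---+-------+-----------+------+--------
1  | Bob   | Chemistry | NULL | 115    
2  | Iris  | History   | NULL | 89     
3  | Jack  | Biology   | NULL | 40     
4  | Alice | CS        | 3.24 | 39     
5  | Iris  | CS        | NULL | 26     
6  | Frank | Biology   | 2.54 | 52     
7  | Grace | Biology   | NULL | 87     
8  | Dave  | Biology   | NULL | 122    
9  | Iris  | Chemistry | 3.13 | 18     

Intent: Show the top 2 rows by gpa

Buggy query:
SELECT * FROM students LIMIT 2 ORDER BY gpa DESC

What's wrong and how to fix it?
Bug: LIMIT must come after ORDER BY

Fix: Sort with ORDER BY, then apply LIMIT

Corrected query:
SELECT * FROM students ORDER BY gpa DESC LIMIT 2

Result:
id | name  | major     | gpa  | credits
---+-------+-----------+------+--------
4  | Alice | CS        | 3.24 | 39     
9  | Iris  | Chemistry | 3.13 | 18     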